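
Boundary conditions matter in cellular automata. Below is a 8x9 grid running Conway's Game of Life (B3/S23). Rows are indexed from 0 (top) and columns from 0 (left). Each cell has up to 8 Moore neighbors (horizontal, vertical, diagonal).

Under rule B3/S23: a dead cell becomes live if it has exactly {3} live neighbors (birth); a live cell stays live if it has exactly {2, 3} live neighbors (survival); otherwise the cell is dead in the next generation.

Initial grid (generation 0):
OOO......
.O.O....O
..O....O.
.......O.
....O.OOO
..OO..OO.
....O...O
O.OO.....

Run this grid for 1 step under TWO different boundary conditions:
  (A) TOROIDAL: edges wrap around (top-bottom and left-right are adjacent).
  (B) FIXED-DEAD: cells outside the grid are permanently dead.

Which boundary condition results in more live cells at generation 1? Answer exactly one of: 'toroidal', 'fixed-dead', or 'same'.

Answer: toroidal

Derivation:
Under TOROIDAL boundary, generation 1:
........O
...O....O
..O....OO
.........
...O.O..O
...OO.O..
.O..O..OO
O.OO....O
Population = 20

Under FIXED-DEAD boundary, generation 1:
OOO......
O..O.....
..O....OO
.........
...O.O..O
...OO.O..
.O..O..O.
...O.....
Population = 18

Comparison: toroidal=20, fixed-dead=18 -> toroidal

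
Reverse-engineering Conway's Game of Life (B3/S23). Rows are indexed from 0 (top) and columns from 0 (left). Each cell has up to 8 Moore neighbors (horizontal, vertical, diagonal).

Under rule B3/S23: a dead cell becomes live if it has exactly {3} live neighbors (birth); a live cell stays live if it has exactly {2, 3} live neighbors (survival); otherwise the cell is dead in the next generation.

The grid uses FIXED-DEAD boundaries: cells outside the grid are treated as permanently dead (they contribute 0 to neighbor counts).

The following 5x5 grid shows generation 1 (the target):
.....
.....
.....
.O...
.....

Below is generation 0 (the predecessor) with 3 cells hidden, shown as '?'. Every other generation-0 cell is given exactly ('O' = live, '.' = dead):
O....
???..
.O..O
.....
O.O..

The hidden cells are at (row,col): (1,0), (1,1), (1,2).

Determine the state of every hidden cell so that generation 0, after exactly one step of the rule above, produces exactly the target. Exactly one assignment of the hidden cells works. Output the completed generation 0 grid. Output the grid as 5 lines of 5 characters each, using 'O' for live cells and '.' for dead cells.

Hidden generation-0 cells (in order): (1,0), (1,1), (1,2).
A hidden cell only influences target cells in its own 3x3 neighborhood. Try each of the 2^3 = 8 assignments, step the completed generation 0 forward once under B3/S23, and compare with the target:
  (1,0)=. (1,1)=. (1,2)=. -> step reproduces the target at every cell -> ACCEPT
  (1,0)=. (1,1)=. (1,2)=O -> step gives (1,1)='O' but target has '.' -> reject
  (1,0)=. (1,1)=O (1,2)=. -> step gives (1,0)='O' but target has '.' -> reject
  (1,0)=. (1,1)=O (1,2)=O -> step gives (0,1)='O' but target has '.' -> reject
  (1,0)=O (1,1)=. (1,2)=. -> step gives (1,0)='O' but target has '.' -> reject
  (1,0)=O (1,1)=. (1,2)=O -> step gives (0,1)='O' but target has '.' -> reject
  (1,0)=O (1,1)=O (1,2)=. -> step gives (0,0)='O' but target has '.' -> reject
  (1,0)=O (1,1)=O (1,2)=O -> step gives (0,0)='O' but target has '.' -> reject
Unique solution: (1,0)=dead, (1,1)=dead, (1,2)=dead.
Check: live-neighbor counts of every cell in the completed generation 0:
01000
22111
10110
23221
02010
Applying B3/S23 to generation 0 with these counts gives:
.....
.....
.....
.O...
.....
which matches the target exactly.

Answer: O....
.....
.O..O
.....
O.O..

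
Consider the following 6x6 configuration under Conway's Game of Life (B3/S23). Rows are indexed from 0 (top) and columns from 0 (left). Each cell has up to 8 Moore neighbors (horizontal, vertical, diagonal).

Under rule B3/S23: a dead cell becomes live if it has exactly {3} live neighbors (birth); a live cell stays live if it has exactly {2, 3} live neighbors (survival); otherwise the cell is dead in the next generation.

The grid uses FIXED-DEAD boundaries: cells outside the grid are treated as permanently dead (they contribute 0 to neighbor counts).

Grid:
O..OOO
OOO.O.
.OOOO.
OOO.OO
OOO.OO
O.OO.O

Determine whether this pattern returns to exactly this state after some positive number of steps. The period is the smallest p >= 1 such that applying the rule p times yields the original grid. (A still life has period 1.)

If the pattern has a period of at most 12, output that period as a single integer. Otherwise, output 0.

Answer: 0

Derivation:
Simulating and comparing each generation to the original:
Gen 0 (original, given above): 26 live cells
Gen 1: 10 live cells, differs from original
Gen 2: 6 live cells, differs from original
Gen 3: 4 live cells, differs from original
Gen 4: 4 live cells, differs from original
Gen 5: 4 live cells, differs from original
Gen 6: 4 live cells, differs from original
Gen 7: 4 live cells, differs from original
Gen 8: 4 live cells, differs from original
Gen 9: 4 live cells, differs from original
Gen 10: 4 live cells, differs from original
Gen 11: 4 live cells, differs from original
Gen 12: 4 live cells, differs from original
No period found within 12 steps.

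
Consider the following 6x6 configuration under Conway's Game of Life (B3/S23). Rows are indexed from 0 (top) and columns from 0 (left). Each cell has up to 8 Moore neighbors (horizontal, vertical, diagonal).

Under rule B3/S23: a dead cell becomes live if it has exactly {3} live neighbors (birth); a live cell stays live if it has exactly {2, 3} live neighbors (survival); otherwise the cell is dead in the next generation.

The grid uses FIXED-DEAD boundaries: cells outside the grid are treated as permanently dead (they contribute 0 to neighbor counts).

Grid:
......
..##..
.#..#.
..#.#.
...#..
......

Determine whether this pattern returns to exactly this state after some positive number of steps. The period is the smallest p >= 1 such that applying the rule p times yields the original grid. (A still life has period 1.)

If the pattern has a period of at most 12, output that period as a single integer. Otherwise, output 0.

Answer: 1

Derivation:
Simulating and comparing each generation to the original:
Gen 0 (original, given above): 7 live cells
Gen 1: 7 live cells, MATCHES original -> period = 1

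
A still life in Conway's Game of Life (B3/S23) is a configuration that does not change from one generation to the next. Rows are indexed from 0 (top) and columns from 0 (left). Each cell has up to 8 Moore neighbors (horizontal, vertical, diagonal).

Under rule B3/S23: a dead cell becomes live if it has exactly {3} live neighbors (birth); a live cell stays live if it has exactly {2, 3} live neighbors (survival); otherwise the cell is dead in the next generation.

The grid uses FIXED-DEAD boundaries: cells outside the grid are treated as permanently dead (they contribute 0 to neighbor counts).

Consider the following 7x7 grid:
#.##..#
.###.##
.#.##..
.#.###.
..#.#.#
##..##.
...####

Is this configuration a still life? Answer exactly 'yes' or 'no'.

Answer: no

Derivation:
Compute generation 1 and compare to generation 0 (given above):
Generation 1:
...####
#....##
##....#
.#.....
#.#...#
.##....
...#..#
Cell (0,0) differs: gen0=1 vs gen1=0 -> NOT a still life.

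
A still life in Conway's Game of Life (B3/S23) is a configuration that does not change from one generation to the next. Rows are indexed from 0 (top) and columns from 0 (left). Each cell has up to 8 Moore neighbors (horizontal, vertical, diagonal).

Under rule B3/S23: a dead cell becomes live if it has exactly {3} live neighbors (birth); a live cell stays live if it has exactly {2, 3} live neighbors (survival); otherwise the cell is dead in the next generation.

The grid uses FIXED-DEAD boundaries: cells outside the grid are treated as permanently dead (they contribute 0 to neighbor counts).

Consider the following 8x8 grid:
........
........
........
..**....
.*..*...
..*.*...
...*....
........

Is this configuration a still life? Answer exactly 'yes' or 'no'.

Compute generation 1 and compare to generation 0 (given above):
Generation 1:
........
........
........
..**....
.*..*...
..*.*...
...*....
........
The grids are IDENTICAL -> still life.

Answer: yes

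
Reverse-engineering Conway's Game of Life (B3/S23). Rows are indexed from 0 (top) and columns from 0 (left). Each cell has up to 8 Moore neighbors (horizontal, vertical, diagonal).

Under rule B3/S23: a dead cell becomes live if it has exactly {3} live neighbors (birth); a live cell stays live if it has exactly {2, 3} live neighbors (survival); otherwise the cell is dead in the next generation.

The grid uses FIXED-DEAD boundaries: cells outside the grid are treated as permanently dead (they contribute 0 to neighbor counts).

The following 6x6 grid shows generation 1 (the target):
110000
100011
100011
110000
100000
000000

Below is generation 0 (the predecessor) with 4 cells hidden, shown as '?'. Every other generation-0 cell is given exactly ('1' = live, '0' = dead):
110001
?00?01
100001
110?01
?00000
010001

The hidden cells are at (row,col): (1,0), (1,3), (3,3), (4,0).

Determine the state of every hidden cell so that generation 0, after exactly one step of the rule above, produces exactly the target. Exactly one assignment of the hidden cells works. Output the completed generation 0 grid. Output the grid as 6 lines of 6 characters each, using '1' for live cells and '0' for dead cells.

Hidden generation-0 cells (in order): (1,0), (1,3), (3,3), (4,0).
A hidden cell only influences target cells in its own 3x3 neighborhood. Try each of the 2^4 = 16 assignments, step the completed generation 0 forward once under B3/S23, and compare with the target:
  (1,0)=0 (1,3)=0 (3,3)=0 (4,0)=0 -> step gives (0,0)='0' but target has '1' -> reject
  (1,0)=0 (1,3)=0 (3,3)=0 (4,0)=1 -> step gives (0,0)='0' but target has '1' -> reject
  (1,0)=0 (1,3)=0 (3,3)=1 (4,0)=0 -> step gives (0,0)='0' but target has '1' -> reject
  (1,0)=0 (1,3)=0 (3,3)=1 (4,0)=1 -> step gives (0,0)='0' but target has '1' -> reject
  (1,0)=0 (1,3)=1 (3,3)=0 (4,0)=0 -> step gives (0,0)='0' but target has '1' -> reject
  (1,0)=0 (1,3)=1 (3,3)=0 (4,0)=1 -> step gives (0,0)='0' but target has '1' -> reject
  (1,0)=0 (1,3)=1 (3,3)=1 (4,0)=0 -> step gives (0,0)='0' but target has '1' -> reject
  (1,0)=0 (1,3)=1 (3,3)=1 (4,0)=1 -> step gives (0,0)='0' but target has '1' -> reject
  (1,0)=1 (1,3)=0 (3,3)=0 (4,0)=0 -> step gives (4,1)='1' but target has '0' -> reject
  (1,0)=1 (1,3)=0 (3,3)=0 (4,0)=1 -> step reproduces the target at every cell -> ACCEPT
  (1,0)=1 (1,3)=0 (3,3)=1 (4,0)=0 -> step gives (2,4)='0' but target has '1' -> reject
  (1,0)=1 (1,3)=0 (3,3)=1 (4,0)=1 -> step gives (2,4)='0' but target has '1' -> reject
  (1,0)=1 (1,3)=1 (3,3)=0 (4,0)=0 -> step gives (0,4)='1' but target has '0' -> reject
  (1,0)=1 (1,3)=1 (3,3)=0 (4,0)=1 -> step gives (0,4)='1' but target has '0' -> reject
  (1,0)=1 (1,3)=1 (3,3)=1 (4,0)=0 -> step gives (0,4)='1' but target has '0' -> reject
  (1,0)=1 (1,3)=1 (3,3)=1 (4,0)=1 -> step gives (0,4)='1' but target has '0' -> reject
Unique solution: (1,0)=live, (1,3)=dead, (3,3)=dead, (4,0)=live.
Check: live-neighbor counts of every cell in the completed generation 0:
221021
341032
341032
331021
342022
211010
Applying B3/S23 to generation 0 with these counts gives:
110000
100011
100011
110000
100000
000000
which matches the target exactly.

Answer: 110001
100001
100001
110001
100000
010001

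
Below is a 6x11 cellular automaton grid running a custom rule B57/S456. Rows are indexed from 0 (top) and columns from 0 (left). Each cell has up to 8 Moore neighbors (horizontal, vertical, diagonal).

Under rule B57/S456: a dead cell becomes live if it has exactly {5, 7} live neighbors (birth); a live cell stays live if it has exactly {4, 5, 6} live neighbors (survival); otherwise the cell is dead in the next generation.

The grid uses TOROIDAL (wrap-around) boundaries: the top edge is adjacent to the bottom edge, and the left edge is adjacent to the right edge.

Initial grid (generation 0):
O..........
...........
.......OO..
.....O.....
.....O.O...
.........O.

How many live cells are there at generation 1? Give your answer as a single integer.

Simulating step by step:
Generation 0 (given above): 7 live cells
Generation 1: 0 live cells
...........
...........
...........
...........
...........
...........
Population at generation 1: 0

Answer: 0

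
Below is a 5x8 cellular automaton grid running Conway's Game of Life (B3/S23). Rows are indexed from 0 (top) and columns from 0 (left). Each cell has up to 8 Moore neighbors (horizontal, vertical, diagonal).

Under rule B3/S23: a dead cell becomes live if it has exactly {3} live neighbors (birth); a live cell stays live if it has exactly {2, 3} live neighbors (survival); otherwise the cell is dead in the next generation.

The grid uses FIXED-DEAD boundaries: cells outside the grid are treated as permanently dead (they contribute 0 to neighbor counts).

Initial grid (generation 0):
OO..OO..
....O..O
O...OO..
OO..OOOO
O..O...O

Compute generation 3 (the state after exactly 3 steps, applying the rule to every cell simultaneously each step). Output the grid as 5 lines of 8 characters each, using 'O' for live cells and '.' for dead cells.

Answer: ....OOO.
..OO...O
...O...O
.O.....O
.OOO....

Derivation:
Simulating step by step:
Generation 0 (given above): 18 live cells
Generation 1: 19 live cells
....OO..
OO.O..O.
OO.O...O
OO.O...O
OO..OO.O
Generation 2: 18 live cells
....OO..
OO.O.OO.
...OO.OO
...O...O
OOO.O.O.
Generation 3: 13 live cells
(generation 3 grid is the final answer)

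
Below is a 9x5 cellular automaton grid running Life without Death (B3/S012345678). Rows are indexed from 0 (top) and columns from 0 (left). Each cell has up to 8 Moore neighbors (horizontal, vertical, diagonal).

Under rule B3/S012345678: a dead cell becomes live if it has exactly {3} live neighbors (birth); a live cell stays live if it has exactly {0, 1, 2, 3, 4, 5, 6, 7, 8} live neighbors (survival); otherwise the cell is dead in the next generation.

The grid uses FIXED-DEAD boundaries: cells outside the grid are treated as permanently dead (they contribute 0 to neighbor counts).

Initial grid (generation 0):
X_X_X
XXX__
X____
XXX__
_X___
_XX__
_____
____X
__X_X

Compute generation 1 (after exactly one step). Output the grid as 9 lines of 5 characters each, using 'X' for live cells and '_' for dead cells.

Answer: X_XXX
XXXX_
X____
XXX__
_X___
_XX__
_____
___XX
__XXX

Derivation:
Simulating step by step:
Generation 0 (given above): 16 live cells
Generation 1: 20 live cells
(generation 1 grid is the final answer)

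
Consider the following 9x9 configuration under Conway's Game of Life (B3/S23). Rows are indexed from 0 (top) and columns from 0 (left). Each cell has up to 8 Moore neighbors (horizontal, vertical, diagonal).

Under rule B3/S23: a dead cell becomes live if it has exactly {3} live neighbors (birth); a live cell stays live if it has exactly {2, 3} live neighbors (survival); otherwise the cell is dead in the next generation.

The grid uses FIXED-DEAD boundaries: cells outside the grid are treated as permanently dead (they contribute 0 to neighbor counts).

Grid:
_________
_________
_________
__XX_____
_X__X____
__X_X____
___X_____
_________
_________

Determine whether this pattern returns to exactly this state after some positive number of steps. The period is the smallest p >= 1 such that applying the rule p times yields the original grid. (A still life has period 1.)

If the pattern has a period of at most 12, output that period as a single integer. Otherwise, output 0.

Answer: 1

Derivation:
Simulating and comparing each generation to the original:
Gen 0 (original, given above): 7 live cells
Gen 1: 7 live cells, MATCHES original -> period = 1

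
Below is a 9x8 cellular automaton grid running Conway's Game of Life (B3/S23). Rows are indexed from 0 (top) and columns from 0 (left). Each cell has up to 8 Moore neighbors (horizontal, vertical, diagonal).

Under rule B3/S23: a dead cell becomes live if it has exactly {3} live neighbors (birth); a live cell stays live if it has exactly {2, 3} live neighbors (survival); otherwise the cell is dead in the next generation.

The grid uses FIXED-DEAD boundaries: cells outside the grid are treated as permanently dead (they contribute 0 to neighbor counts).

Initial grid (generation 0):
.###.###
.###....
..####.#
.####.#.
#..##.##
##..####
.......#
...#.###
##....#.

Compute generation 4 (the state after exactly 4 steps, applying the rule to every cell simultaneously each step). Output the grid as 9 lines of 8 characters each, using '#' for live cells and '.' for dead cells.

Simulating step by step:
Generation 0 (given above): 38 live cells
Generation 1: 18 live cells
.#.##.#.
.......#
.....##.
.#......
#.......
##.##...
........
.....#.#
.....###
Generation 2: 12 live cells
........
....#..#
......#.
........
#.#.....
##......
....#...
.....#.#
.....#.#
Generation 3: 5 live cells
........
........
........
........
#.......
##......
........
....##..
........
Generation 4: 4 live cells
(generation 4 grid is the final answer)

Answer: ........
........
........
........
##......
##......
........
........
........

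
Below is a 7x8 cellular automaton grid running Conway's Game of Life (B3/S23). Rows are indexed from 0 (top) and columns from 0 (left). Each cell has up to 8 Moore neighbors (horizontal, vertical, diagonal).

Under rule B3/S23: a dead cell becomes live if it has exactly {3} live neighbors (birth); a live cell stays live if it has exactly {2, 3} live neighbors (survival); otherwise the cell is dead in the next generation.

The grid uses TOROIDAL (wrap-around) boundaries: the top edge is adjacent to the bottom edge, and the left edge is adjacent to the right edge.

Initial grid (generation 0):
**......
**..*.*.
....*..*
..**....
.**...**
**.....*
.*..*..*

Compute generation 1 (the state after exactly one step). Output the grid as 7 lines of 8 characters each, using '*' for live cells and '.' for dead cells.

Answer: ..*..*..
.*...*..
***.**.*
****..**
...*..**
........
..*....*

Derivation:
Simulating step by step:
Generation 0 (given above): 20 live cells
Generation 1: 21 live cells
(generation 1 grid is the final answer)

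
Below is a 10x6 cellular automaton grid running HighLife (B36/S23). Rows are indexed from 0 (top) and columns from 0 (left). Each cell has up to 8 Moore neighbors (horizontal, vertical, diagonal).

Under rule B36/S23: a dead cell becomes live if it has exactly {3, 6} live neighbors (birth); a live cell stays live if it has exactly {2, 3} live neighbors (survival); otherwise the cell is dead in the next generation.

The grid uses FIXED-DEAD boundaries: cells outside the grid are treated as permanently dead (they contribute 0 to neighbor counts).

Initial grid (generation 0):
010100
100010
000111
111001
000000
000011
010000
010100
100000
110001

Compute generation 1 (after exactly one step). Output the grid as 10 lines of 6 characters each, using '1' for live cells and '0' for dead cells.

Answer: 000000
001001
101101
011101
010011
000000
001010
111000
101000
110000

Derivation:
Simulating step by step:
Generation 0 (given above): 20 live cells
Generation 1: 22 live cells
(generation 1 grid is the final answer)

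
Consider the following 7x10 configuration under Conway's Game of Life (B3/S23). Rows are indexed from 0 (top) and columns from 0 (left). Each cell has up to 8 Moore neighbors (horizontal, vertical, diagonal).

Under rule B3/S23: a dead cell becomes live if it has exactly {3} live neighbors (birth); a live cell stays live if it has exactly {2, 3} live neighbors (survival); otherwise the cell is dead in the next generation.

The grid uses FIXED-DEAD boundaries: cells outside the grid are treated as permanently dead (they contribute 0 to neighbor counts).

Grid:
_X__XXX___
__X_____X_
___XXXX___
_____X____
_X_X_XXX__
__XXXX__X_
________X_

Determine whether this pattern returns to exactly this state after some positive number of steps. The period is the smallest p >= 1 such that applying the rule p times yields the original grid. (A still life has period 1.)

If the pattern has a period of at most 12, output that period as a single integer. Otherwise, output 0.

Simulating and comparing each generation to the original:
Gen 0 (original, given above): 22 live cells
Gen 1: 18 live cells, differs from original
Gen 2: 15 live cells, differs from original
Gen 3: 15 live cells, differs from original
Gen 4: 17 live cells, differs from original
Gen 5: 18 live cells, differs from original
Gen 6: 12 live cells, differs from original
Gen 7: 9 live cells, differs from original
Gen 8: 8 live cells, differs from original
Gen 9: 5 live cells, differs from original
Gen 10: 5 live cells, differs from original
Gen 11: 4 live cells, differs from original
Gen 12: 0 live cells, differs from original
No period found within 12 steps.

Answer: 0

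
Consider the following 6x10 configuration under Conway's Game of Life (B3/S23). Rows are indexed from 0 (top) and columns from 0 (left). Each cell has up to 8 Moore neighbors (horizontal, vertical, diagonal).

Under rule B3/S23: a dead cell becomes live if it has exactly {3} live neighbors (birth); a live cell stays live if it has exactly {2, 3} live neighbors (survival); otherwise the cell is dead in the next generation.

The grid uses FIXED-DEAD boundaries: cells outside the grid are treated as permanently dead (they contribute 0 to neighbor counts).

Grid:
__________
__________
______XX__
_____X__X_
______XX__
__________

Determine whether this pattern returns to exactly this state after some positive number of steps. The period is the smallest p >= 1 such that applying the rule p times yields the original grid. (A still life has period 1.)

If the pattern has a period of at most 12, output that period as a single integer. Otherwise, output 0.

Answer: 1

Derivation:
Simulating and comparing each generation to the original:
Gen 0 (original, given above): 6 live cells
Gen 1: 6 live cells, MATCHES original -> period = 1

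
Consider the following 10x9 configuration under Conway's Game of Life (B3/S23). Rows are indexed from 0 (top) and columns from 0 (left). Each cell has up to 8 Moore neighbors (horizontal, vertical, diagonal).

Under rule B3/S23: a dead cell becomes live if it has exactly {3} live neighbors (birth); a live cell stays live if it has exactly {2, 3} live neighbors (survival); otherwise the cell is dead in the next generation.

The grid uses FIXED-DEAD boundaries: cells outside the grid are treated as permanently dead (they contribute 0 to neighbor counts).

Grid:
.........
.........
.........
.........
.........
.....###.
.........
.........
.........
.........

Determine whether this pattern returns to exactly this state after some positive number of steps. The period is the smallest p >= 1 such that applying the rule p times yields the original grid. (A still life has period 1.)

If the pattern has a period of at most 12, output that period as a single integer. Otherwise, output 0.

Simulating and comparing each generation to the original:
Gen 0 (original, given above): 3 live cells
Gen 1: 3 live cells, differs from original
Gen 2: 3 live cells, MATCHES original -> period = 2

Answer: 2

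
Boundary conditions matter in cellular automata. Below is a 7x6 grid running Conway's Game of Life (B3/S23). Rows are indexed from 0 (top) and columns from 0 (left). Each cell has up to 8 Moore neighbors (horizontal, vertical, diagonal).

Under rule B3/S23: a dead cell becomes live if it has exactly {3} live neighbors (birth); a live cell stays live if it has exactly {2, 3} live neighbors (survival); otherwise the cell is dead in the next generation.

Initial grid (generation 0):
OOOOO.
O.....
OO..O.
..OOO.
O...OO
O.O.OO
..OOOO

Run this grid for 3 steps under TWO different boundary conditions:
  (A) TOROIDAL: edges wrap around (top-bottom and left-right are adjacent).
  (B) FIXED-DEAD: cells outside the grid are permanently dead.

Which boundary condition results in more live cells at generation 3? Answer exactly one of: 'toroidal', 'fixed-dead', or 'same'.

Answer: toroidal

Derivation:
Under TOROIDAL boundary, generation 3:
......
OOO...
..OOOO
O...OO
O.OO..
..O...
......
Population = 14

Under FIXED-DEAD boundary, generation 3:
..OO..
......
...O..
..O...
......
......
.OOO..
Population = 7

Comparison: toroidal=14, fixed-dead=7 -> toroidal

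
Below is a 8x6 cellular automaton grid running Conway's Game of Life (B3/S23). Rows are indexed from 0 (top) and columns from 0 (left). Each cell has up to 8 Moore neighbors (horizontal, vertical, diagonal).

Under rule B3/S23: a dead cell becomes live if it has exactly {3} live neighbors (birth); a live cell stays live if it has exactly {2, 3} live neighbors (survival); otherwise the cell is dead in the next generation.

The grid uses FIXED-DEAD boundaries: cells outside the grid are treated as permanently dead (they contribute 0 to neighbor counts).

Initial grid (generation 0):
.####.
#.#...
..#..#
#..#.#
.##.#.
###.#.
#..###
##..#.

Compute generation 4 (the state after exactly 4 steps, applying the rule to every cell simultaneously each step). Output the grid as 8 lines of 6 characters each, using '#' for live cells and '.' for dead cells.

Simulating step by step:
Generation 0 (given above): 25 live cells
Generation 1: 18 live cells
.###..
....#.
..###.
...#.#
....##
#.....
.....#
##.###
Generation 2: 17 live cells
..##..
.#..#.
..#..#
..#..#
....##
....##
##...#
....##
Generation 3: 14 live cells
..##..
.#..#.
.#####
...#.#
...#..
......
......
....##
Generation 4: 8 live cells
(generation 4 grid is the final answer)

Answer: ..##..
.#...#
.#...#
.....#
....#.
......
......
......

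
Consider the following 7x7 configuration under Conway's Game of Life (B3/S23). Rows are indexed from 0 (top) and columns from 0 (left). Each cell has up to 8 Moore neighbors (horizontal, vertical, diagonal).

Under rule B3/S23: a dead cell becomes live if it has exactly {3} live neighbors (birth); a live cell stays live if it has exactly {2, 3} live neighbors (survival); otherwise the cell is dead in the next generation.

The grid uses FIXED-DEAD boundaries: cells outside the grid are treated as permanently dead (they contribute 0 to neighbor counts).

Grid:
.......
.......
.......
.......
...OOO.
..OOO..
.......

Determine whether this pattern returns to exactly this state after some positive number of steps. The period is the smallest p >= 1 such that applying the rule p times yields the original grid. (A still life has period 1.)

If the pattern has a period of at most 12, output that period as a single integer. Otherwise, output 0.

Simulating and comparing each generation to the original:
Gen 0 (original, given above): 6 live cells
Gen 1: 6 live cells, differs from original
Gen 2: 6 live cells, MATCHES original -> period = 2

Answer: 2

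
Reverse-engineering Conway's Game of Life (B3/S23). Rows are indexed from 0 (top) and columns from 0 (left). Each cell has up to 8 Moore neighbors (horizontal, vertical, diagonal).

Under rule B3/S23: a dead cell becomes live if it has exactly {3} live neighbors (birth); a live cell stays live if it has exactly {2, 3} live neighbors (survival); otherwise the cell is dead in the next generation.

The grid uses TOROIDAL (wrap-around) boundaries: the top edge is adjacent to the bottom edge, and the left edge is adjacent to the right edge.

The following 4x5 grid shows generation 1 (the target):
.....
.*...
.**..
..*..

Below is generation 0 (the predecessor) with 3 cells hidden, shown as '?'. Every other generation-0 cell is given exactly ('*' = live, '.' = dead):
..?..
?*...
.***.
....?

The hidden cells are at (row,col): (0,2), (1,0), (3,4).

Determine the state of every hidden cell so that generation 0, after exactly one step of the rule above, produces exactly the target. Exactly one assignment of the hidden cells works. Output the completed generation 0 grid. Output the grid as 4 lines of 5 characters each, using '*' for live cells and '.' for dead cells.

Hidden generation-0 cells (in order): (0,2), (1,0), (3,4).
A hidden cell only influences target cells in its own 3x3 neighborhood. Try each of the 2^3 = 8 assignments, step the completed generation 0 forward once under B3/S23, and compare with the target:
  (0,2)=. (1,0)=. (3,4)=. -> step reproduces the target at every cell -> ACCEPT
  (0,2)=. (1,0)=. (3,4)=* -> step gives (2,0)='*' but target has '.' -> reject
  (0,2)=. (1,0)=* (3,4)=. -> step gives (1,0)='*' but target has '.' -> reject
  (0,2)=. (1,0)=* (3,4)=* -> step gives (0,0)='*' but target has '.' -> reject
  (0,2)=* (1,0)=. (3,4)=. -> step gives (1,3)='*' but target has '.' -> reject
  (0,2)=* (1,0)=. (3,4)=* -> step gives (1,3)='*' but target has '.' -> reject
  (0,2)=* (1,0)=* (3,4)=. -> step gives (0,1)='*' but target has '.' -> reject
  (0,2)=* (1,0)=* (3,4)=* -> step gives (0,0)='*' but target has '.' -> reject
Unique solution: (0,2)=dead, (1,0)=dead, (3,4)=dead.
Check: live-neighbor counts of every cell in the completed generation 0:
11100
22421
22311
12321
Applying B3/S23 to generation 0 with these counts gives:
.....
.*...
.**..
..*..
which matches the target exactly.

Answer: .....
.*...
.***.
.....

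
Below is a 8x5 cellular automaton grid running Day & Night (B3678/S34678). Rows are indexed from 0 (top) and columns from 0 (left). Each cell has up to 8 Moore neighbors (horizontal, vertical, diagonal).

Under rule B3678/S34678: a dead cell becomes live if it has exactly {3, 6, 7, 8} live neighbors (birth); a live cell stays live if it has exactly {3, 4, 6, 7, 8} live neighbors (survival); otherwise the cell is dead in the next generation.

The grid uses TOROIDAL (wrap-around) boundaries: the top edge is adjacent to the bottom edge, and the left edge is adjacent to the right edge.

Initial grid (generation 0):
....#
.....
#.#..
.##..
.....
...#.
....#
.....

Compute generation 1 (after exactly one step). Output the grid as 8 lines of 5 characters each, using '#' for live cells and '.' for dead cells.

Simulating step by step:
Generation 0 (given above): 7 live cells
Generation 1: 2 live cells
(generation 1 grid is the final answer)

Answer: .....
.....
.....
.#...
..#..
.....
.....
.....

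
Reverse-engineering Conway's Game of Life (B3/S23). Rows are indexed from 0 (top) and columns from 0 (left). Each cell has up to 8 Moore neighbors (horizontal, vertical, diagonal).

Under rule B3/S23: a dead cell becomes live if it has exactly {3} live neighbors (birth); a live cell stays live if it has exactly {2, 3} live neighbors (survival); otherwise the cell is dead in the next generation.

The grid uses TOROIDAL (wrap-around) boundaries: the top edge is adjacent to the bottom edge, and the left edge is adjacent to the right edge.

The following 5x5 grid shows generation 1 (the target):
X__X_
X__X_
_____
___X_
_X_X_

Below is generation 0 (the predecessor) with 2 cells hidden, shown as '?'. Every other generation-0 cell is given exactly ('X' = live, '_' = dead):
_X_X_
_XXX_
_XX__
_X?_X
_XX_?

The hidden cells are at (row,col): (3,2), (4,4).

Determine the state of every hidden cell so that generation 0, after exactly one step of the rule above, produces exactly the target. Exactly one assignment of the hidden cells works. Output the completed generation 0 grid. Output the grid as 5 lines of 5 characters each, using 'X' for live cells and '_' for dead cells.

Answer: _X_X_
_XXX_
_XX__
_X__X
_XX__

Derivation:
Hidden generation-0 cells (in order): (3,2), (4,4).
A hidden cell only influences target cells in its own 3x3 neighborhood. Try each of the 2^2 = 4 assignments, step the completed generation 0 forward once under B3/S23, and compare with the target:
  (3,2)=_ (4,4)=_ -> step reproduces the target at every cell -> ACCEPT
  (3,2)=_ (4,4)=X -> step gives (0,0)='_' but target has 'X' -> reject
  (3,2)=X (4,4)=_ -> step gives (3,3)='_' but target has 'X' -> reject
  (3,2)=X (4,4)=X -> step gives (0,0)='_' but target has 'X' -> reject
Unique solution: (3,2)=dead, (4,4)=dead.
Check: live-neighbor counts of every cell in the completed generation 0:
34732
34632
44542
44530
43432
Applying B3/S23 to generation 0 with these counts gives:
X__X_
X__X_
_____
___X_
_X_X_
which matches the target exactly.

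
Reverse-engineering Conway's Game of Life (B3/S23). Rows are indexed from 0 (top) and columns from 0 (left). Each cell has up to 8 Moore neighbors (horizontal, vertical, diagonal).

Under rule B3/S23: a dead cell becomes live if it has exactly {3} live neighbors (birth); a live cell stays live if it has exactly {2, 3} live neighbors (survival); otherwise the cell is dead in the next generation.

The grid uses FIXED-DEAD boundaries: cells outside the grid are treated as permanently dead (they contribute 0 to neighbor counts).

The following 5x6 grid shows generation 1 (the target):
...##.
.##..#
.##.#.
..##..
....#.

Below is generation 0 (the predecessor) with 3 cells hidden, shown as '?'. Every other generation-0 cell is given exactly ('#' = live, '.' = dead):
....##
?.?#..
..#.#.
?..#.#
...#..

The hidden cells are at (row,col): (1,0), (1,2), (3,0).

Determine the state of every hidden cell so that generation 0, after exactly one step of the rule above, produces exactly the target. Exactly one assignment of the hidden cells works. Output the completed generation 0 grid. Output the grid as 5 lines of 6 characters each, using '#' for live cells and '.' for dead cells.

Answer: ....##
#.##..
..#.#.
...#.#
...#..

Derivation:
Hidden generation-0 cells (in order): (1,0), (1,2), (3,0).
A hidden cell only influences target cells in its own 3x3 neighborhood. Try each of the 2^3 = 8 assignments, step the completed generation 0 forward once under B3/S23, and compare with the target:
  (1,0)=. (1,2)=. (3,0)=. -> step gives (0,3)='.' but target has '#' -> reject
  (1,0)=. (1,2)=. (3,0)=# -> step gives (0,3)='.' but target has '#' -> reject
  (1,0)=. (1,2)=# (3,0)=. -> step gives (1,1)='.' but target has '#' -> reject
  (1,0)=. (1,2)=# (3,0)=# -> step gives (1,1)='.' but target has '#' -> reject
  (1,0)=# (1,2)=. (3,0)=. -> step gives (0,3)='.' but target has '#' -> reject
  (1,0)=# (1,2)=. (3,0)=# -> step gives (0,3)='.' but target has '#' -> reject
  (1,0)=# (1,2)=# (3,0)=. -> step reproduces the target at every cell -> ACCEPT
  (1,0)=# (1,2)=# (3,0)=# -> step gives (2,1)='.' but target has '#' -> reject
Unique solution: (1,0)=live, (1,2)=live, (3,0)=dead.
Check: live-neighbor counts of every cell in the completed generation 0:
122321
032443
133532
013341
002131
Applying B3/S23 to generation 0 with these counts gives:
...##.
.##..#
.##.#.
..##..
....#.
which matches the target exactly.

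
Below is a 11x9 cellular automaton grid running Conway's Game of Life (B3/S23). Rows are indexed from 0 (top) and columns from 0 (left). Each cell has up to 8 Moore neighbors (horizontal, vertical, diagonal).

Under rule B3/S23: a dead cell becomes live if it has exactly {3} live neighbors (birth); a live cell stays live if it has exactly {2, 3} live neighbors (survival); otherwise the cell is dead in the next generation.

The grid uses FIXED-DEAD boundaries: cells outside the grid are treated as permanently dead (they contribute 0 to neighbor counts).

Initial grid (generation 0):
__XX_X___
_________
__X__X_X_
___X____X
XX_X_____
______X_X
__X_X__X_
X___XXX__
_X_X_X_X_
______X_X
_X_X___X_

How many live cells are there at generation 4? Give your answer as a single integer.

Simulating step by step:
Generation 0 (given above): 29 live cells
Generation 1: 24 live cells
_________
__XXX_X__
_________
_X_XX____
__X____X_
_XXX___X_
___XX__X_
_XX____X_
_______X_
____X_X_X
_______X_
Generation 2: 26 live cells
___X_____
___X_____
_____X___
__XX_____
____X____
_X__X_XXX
____X_XXX
__XX__XXX
______XXX
______X_X
_______X_
Generation 3: 21 live cells
_________
____X____
__XXX____
___XX____
__X_XX_X_
___XX_X_X
__X_X____
___X_____
_____X___
______X_X
_______X_
Generation 4: 17 live cells
_________
____X____
__X__X___
_________
__X___XX_
__X___XX_
__X_XX___
___XX____
_________
______XX_
_______X_
Population at generation 4: 17

Answer: 17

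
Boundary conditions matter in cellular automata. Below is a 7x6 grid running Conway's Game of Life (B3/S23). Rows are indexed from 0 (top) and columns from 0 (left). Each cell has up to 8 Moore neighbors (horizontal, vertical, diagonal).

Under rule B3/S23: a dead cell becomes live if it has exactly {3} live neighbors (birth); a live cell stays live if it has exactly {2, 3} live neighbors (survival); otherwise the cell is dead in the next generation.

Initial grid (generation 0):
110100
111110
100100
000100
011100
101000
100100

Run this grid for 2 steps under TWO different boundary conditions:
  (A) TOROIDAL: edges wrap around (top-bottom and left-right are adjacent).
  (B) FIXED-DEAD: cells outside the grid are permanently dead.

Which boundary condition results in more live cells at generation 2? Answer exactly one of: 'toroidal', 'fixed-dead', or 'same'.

Answer: toroidal

Derivation:
Under TOROIDAL boundary, generation 2:
000011
000001
100101
010111
110110
111011
100001
Population = 21

Under FIXED-DEAD boundary, generation 2:
000110
000110
000110
110110
110110
111000
000000
Population = 17

Comparison: toroidal=21, fixed-dead=17 -> toroidal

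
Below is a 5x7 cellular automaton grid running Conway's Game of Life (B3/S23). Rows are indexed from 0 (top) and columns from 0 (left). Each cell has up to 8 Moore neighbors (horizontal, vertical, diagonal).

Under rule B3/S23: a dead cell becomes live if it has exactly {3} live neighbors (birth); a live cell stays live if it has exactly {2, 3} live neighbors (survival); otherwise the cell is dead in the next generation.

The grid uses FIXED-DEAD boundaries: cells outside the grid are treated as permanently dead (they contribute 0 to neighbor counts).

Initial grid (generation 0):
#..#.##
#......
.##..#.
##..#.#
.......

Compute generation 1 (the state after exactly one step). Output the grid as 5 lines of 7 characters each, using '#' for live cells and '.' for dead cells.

Answer: .......
#.#.###
..#..#.
###..#.
.......

Derivation:
Simulating step by step:
Generation 0 (given above): 12 live cells
Generation 1: 11 live cells
(generation 1 grid is the final answer)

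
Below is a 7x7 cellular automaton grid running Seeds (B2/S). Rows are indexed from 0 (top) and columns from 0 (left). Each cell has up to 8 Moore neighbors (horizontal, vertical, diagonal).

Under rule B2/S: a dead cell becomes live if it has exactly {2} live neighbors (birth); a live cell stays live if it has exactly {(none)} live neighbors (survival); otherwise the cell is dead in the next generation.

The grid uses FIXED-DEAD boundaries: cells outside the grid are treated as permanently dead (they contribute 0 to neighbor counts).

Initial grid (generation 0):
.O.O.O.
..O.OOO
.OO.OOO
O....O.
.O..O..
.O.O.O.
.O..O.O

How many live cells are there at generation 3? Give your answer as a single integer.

Simulating step by step:
Generation 0 (given above): 22 live cells
Generation 1: 7 live cells
.......
O......
O......
.......
...O..O
......O
O..O...
Generation 2: 7 live cells
.......
.O.....
.O.....
.......
.....O.
..OOOO.
.......
Generation 3: 9 live cells
.......
O.O....
O.O....
.......
..O...O
......O
..O..O.
Population at generation 3: 9

Answer: 9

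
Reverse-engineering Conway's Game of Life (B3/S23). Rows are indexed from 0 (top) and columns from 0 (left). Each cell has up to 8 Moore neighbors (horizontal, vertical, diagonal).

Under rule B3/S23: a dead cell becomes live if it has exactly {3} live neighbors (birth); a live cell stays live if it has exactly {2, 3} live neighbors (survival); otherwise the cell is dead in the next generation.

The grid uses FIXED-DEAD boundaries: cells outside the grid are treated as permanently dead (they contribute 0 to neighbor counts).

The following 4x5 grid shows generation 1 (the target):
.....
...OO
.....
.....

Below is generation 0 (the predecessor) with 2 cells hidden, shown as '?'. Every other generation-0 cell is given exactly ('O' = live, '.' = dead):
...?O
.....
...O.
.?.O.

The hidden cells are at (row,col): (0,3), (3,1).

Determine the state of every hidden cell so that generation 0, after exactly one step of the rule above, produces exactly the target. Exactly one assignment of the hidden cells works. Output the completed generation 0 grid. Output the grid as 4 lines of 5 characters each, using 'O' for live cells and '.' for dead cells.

Hidden generation-0 cells (in order): (0,3), (3,1).
A hidden cell only influences target cells in its own 3x3 neighborhood. Try each of the 2^2 = 4 assignments, step the completed generation 0 forward once under B3/S23, and compare with the target:
  (0,3)=. (3,1)=. -> step gives (1,3)='.' but target has 'O' -> reject
  (0,3)=. (3,1)=O -> step gives (1,3)='.' but target has 'O' -> reject
  (0,3)=O (3,1)=. -> step reproduces the target at every cell -> ACCEPT
  (0,3)=O (3,1)=O -> step gives (2,2)='O' but target has '.' -> reject
Unique solution: (0,3)=live, (3,1)=dead.
Check: live-neighbor counts of every cell in the completed generation 0:
00111
00233
00212
00212
Applying B3/S23 to generation 0 with these counts gives:
.....
...OO
.....
.....
which matches the target exactly.

Answer: ...OO
.....
...O.
...O.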